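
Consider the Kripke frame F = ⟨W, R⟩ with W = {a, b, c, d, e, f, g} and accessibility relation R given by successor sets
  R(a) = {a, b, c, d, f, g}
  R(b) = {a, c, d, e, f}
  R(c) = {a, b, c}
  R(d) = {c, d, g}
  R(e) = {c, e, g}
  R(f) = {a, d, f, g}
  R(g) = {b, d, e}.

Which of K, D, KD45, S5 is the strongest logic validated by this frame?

D

Serial (axiom D): yes — every world has a successor (e.g. a R a).
Euclidean (axiom 5): no — a R b and a R g, but not b R g.
Transitive (axiom 4): no — a R b and b R e, but not a R e.
Reflexive (axiom T): no — b is not related to itself.
So F validates K, D; KD45 would additionally require R to be Euclidean and transitive. The strongest is D.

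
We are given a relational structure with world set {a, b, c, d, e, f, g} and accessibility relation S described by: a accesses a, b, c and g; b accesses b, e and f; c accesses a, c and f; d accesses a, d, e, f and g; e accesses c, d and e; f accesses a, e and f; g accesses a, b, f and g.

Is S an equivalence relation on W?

Reflexive: yes — every world is S-related to itself.
Symmetric: no — a S b but not b S a.
Transitive: no — a S b and b S e, but not a S e.
So S is not an equivalence relation.

No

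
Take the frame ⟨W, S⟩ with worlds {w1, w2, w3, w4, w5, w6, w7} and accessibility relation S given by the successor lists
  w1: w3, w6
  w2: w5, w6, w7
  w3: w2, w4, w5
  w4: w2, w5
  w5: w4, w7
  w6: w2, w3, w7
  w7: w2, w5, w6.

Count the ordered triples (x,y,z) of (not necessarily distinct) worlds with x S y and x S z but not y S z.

32

Enumerating: (w1,w3,w3), (w1,w3,w6), (w1,w6,w6), (w2,w5,w5), (w2,w5,w6), (w2,w6,w5), (w2,w6,w6), (w2,w7,w7), (w3,w2,w2), (w3,w2,w4), (w3,w4,w4), (w3,w5,w2), … and 20 more.
Total: 32.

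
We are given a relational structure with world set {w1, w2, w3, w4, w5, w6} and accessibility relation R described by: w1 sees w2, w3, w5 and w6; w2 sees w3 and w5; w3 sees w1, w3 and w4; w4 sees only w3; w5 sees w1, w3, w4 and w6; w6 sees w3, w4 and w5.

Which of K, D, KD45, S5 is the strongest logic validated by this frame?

Serial (axiom D): yes — every world has a successor (e.g. w1 R w2).
Euclidean (axiom 5): no — w1 R w2 and w1 R w6, but not w2 R w6.
Transitive (axiom 4): no — w1 R w3 and w3 R w4, but not w1 R w4.
Reflexive (axiom T): no — w1 is not related to itself.
So F validates K, D; KD45 would additionally require R to be Euclidean and transitive. The strongest is D.

D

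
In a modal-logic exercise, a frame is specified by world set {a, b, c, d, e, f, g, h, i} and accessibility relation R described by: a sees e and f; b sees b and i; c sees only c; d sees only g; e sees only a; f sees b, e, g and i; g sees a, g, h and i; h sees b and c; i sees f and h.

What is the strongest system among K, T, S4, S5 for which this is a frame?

Reflexive (axiom T): no — a is not related to itself.
Transitive (axiom 4): no — a R f and f R b, but not a R b.
Euclidean (axiom 5): no — a R e and a R f, but not e R f.
So F validates K; T would additionally require R to be reflexive. The strongest is K.

K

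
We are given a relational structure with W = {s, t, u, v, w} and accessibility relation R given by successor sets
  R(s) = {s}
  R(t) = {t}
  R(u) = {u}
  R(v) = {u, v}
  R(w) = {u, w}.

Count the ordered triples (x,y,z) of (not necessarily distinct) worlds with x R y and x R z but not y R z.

Enumerating: (v,u,v), (w,u,w).

2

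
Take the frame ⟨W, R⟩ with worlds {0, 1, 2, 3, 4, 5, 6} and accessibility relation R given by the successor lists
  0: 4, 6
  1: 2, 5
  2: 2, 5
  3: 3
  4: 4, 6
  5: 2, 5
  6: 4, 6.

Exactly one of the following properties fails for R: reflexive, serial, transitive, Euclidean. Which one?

Reflexive: no — 0 is not related to itself.
Serial: yes — every world has a successor (e.g. 0 R 4).
Transitive: yes — every two-step R-path is closed by a direct edge.
Euclidean: yes — any two successors of a common world are R-related.
Only reflexive fails.

reflexive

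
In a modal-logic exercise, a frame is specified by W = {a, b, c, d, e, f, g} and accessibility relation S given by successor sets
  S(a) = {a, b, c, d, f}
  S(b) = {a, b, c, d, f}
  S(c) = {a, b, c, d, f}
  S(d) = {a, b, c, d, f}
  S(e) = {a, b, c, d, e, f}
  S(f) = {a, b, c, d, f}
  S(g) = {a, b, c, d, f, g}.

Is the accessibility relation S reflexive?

Yes

Reflexive: yes — every world is S-related to itself.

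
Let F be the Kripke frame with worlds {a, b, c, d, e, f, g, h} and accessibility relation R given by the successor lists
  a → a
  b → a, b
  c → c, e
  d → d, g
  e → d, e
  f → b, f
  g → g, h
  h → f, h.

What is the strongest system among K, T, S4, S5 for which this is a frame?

Reflexive (axiom T): yes — every world is R-related to itself.
Transitive (axiom 4): no — c R e and e R d, but not c R d.
Euclidean (axiom 5): no — b R a and b R b, but not a R b.
So F validates K, T; S4 would additionally require R to be transitive. The strongest is T.

T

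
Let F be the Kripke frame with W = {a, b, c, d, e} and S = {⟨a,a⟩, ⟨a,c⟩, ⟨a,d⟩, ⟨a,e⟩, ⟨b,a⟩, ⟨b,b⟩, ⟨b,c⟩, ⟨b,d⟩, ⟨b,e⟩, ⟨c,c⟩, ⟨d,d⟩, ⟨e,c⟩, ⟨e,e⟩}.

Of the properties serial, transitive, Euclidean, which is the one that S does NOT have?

Euclidean

Serial: yes — every world has a successor (e.g. a S a).
Transitive: yes — every two-step S-path is closed by a direct edge.
Euclidean: no — a S c and a S d, but not c S d.
Only Euclidean fails.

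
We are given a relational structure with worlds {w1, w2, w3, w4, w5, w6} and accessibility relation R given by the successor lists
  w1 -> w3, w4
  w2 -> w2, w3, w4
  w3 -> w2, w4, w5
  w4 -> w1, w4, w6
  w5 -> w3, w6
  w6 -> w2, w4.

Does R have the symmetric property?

No

Symmetric: no — w1 R w3 but not w3 R w1.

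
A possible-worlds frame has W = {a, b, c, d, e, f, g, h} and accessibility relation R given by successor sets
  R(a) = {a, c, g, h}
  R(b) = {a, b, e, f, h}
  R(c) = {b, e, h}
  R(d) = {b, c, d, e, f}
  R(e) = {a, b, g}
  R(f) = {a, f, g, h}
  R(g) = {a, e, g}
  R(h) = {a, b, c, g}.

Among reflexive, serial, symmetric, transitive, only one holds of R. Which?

serial

Reflexive: no — c is not related to itself.
Serial: yes — every world has a successor (e.g. a R a).
Symmetric: no — a R c but not c R a.
Transitive: no — a R c and c R b, but not a R b.
Only serial holds.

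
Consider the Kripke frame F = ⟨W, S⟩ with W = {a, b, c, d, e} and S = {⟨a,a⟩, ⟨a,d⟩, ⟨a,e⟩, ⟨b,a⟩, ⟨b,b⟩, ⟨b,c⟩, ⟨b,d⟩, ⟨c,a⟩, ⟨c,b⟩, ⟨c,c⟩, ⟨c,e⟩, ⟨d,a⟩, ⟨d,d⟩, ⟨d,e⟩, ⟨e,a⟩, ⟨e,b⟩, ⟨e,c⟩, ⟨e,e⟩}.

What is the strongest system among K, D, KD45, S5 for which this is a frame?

Serial (axiom D): yes — every world has a successor (e.g. a S a).
Euclidean (axiom 5): no — a S e and a S d, but not e S d.
Transitive (axiom 4): no — a S e and e S b, but not a S b.
Reflexive (axiom T): yes — every world is S-related to itself.
So F validates K, D; KD45 would additionally require S to be Euclidean and transitive. The strongest is D.

D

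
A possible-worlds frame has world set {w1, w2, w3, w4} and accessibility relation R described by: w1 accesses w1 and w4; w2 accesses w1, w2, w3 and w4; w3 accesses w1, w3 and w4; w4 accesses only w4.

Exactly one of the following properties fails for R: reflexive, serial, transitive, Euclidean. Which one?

Reflexive: yes — every world is R-related to itself.
Serial: yes — every world has a successor (e.g. w1 R w1).
Transitive: yes — every two-step R-path is closed by a direct edge.
Euclidean: no — w2 R w1 and w2 R w3, but not w1 R w3.
Only Euclidean fails.

Euclidean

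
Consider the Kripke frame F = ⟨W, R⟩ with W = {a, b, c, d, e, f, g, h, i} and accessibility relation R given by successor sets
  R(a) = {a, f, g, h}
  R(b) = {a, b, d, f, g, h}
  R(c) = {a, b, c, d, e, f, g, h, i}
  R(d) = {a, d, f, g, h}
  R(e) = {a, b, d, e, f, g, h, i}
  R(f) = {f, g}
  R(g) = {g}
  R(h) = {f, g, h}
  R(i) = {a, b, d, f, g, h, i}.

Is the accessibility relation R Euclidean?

Euclidean: no — a R f and a R h, but not f R h.

No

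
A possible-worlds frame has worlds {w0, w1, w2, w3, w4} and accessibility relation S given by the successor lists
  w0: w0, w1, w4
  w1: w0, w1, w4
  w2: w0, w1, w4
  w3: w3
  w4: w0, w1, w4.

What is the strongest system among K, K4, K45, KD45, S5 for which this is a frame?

KD45

Transitive (axiom 4): yes — every two-step S-path is closed by a direct edge.
Euclidean (axiom 5): yes — any two successors of a common world are S-related.
Serial (axiom D): yes — every world has a successor (e.g. w0 S w0).
Reflexive (axiom T): no — w2 is not related to itself.
So F validates K, K4, K45, KD45; S5 would additionally require S to be reflexive. The strongest is KD45.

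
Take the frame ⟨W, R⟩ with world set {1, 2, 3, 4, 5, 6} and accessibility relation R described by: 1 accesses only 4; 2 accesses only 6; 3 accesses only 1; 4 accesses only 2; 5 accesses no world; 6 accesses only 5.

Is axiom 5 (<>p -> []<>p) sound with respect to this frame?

No

By correspondence theory, 5 is valid on a frame iff R is Euclidean.
Euclidean: no — 1 R 4 and 1 R 4, but not 4 R 4.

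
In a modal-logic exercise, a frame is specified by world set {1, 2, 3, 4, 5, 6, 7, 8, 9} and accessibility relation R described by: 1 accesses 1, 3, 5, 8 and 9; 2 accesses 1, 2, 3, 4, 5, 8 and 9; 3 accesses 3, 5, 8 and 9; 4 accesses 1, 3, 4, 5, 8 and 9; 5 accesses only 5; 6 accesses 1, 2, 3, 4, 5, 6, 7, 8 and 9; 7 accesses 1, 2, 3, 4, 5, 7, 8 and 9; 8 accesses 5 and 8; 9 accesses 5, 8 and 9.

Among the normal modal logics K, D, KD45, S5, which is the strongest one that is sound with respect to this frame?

D

Serial (axiom D): yes — every world has a successor (e.g. 1 R 1).
Euclidean (axiom 5): no — 1 R 5 and 1 R 3, but not 5 R 3.
Transitive (axiom 4): yes — every two-step R-path is closed by a direct edge.
Reflexive (axiom T): yes — every world is R-related to itself.
So F validates K, D; KD45 would additionally require R to be Euclidean. The strongest is D.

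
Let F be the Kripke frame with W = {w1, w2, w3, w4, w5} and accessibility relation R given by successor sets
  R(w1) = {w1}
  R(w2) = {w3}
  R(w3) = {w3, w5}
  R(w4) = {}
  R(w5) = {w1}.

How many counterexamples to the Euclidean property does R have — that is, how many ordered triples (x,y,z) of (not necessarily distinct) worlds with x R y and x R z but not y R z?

2

Enumerating: (w3,w5,w3), (w3,w5,w5).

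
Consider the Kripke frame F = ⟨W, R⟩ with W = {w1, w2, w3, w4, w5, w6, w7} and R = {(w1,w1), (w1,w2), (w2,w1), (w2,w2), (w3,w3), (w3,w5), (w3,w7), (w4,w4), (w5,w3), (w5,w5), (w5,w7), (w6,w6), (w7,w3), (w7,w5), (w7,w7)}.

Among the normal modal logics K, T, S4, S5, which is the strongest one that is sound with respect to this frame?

Reflexive (axiom T): yes — every world is R-related to itself.
Transitive (axiom 4): yes — every two-step R-path is closed by a direct edge.
Euclidean (axiom 5): yes — any two successors of a common world are R-related.
So F validates K, T, S4, S5. The strongest is S5.

S5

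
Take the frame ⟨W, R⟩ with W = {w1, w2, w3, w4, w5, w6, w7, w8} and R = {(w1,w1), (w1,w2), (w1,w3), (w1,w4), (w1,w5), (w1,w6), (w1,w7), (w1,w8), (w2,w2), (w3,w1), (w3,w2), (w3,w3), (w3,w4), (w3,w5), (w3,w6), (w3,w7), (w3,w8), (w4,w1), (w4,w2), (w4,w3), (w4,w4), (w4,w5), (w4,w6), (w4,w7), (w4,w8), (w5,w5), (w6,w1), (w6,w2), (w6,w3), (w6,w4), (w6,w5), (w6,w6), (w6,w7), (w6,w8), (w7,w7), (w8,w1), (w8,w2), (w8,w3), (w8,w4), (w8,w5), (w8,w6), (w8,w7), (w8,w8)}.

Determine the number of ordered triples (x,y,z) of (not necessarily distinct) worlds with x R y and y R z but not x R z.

R is transitive; there are no such tuples.

0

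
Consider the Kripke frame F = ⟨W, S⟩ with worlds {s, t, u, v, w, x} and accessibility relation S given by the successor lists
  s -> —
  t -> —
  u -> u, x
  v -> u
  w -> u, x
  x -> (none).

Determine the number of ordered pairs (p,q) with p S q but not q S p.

4

Enumerating: (u,x), (v,u), (w,u), (w,x).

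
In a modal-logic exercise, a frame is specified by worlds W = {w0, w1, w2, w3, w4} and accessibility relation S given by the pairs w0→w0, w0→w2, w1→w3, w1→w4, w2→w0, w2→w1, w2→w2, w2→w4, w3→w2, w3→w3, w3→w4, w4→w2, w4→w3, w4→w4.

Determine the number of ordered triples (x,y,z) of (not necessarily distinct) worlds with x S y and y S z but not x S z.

Enumerating: (w0,w2,w1), (w0,w2,w4), (w1,w3,w2), (w1,w4,w2), (w2,w1,w3), (w2,w4,w3), (w3,w2,w0), (w3,w2,w1), (w4,w2,w0), (w4,w2,w1).

10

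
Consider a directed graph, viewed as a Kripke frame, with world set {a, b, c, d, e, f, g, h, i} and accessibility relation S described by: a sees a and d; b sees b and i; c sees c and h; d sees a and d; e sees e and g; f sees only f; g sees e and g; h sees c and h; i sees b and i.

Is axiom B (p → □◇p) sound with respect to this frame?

Yes

By correspondence theory, B is valid on a frame iff S is symmetric.
Symmetric: yes — every pair in S has its reverse in S.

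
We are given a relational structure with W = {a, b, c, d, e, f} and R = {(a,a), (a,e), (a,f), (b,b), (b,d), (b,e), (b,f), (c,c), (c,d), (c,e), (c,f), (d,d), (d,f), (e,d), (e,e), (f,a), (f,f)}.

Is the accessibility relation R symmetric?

Symmetric: no — a R e but not e R a.

No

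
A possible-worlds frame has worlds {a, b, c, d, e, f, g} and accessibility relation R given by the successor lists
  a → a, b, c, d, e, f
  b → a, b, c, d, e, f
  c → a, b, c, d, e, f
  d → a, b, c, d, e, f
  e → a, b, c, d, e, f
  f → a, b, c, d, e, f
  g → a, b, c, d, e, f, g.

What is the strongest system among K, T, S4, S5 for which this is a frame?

S4

Reflexive (axiom T): yes — every world is R-related to itself.
Transitive (axiom 4): yes — every two-step R-path is closed by a direct edge.
Euclidean (axiom 5): no — g R a and g R g, but not a R g.
So F validates K, T, S4; S5 would additionally require R to be Euclidean. The strongest is S4.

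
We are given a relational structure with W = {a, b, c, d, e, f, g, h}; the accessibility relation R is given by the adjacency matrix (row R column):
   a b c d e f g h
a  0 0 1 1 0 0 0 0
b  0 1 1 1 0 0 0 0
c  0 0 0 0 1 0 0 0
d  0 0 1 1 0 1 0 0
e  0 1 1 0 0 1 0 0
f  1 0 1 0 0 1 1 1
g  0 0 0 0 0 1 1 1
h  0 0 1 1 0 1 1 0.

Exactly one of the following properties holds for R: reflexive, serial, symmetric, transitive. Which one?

Reflexive: no — a is not related to itself.
Serial: yes — every world has a successor (e.g. a R c).
Symmetric: no — a R c but not c R a.
Transitive: no — a R c and c R e, but not a R e.
Only serial holds.

serial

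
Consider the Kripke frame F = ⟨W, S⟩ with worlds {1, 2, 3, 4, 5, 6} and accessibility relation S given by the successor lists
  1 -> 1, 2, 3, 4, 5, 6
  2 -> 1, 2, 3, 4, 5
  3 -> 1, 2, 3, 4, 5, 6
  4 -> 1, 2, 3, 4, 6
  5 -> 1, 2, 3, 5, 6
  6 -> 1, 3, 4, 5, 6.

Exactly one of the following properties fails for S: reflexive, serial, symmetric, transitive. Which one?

Reflexive: yes — every world is S-related to itself.
Serial: yes — every world has a successor (e.g. 1 S 1).
Symmetric: yes — every pair in S has its reverse in S.
Transitive: no — 2 S 1 and 1 S 6, but not 2 S 6.
Only transitive fails.

transitive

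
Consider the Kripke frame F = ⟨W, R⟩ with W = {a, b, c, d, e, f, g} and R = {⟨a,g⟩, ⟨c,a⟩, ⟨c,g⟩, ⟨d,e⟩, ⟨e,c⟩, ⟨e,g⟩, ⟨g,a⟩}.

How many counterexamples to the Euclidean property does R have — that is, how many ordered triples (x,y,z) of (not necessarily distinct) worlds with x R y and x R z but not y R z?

8

Enumerating: (a,g,g), (c,a,a), (c,g,g), (d,e,e), (e,c,c), (e,g,c), (e,g,g), (g,a,a).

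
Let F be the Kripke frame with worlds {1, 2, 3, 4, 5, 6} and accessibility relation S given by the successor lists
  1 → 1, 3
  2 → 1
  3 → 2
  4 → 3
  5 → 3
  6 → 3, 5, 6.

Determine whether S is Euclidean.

Euclidean: no — 6 S 3 and 6 S 5, but not 3 S 5.

No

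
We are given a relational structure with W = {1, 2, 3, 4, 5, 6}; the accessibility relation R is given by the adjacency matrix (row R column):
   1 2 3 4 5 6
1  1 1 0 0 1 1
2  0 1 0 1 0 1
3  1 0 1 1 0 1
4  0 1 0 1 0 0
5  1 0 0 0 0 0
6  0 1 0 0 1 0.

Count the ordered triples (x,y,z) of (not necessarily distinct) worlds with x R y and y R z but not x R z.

14

Enumerating: (1,2,4), (2,6,5), (3,1,2), (3,1,5), (3,4,2), (3,6,2), (3,6,5), (4,2,6), (5,1,2), (5,1,5), (5,1,6), (6,2,4), (6,2,6), (6,5,1).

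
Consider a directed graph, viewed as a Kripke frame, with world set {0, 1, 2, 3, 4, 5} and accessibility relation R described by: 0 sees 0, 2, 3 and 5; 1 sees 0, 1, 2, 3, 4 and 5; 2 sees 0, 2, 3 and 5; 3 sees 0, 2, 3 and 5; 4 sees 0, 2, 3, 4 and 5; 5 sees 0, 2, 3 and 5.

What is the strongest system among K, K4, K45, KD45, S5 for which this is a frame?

Transitive (axiom 4): yes — every two-step R-path is closed by a direct edge.
Euclidean (axiom 5): no — 1 R 0 and 1 R 4, but not 0 R 4.
Serial (axiom D): yes — every world has a successor (e.g. 0 R 0).
Reflexive (axiom T): yes — every world is R-related to itself.
So F validates K, K4; K45 would additionally require R to be Euclidean. The strongest is K4.

K4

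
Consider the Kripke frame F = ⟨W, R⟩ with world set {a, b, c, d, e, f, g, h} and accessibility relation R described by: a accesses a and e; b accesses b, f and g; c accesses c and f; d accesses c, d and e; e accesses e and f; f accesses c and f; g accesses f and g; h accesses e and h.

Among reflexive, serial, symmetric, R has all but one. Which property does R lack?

symmetric

Reflexive: yes — every world is R-related to itself.
Serial: yes — every world has a successor (e.g. a R a).
Symmetric: no — a R e but not e R a.
Only symmetric fails.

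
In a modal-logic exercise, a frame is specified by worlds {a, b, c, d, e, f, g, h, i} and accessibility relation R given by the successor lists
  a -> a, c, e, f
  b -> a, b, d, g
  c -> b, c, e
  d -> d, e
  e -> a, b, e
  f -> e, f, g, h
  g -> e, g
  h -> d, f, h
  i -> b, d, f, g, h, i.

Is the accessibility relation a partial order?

Reflexive: yes — every world is R-related to itself.
Transitive: no — a R c and c R b, but not a R b.
Antisymmetric: no — a R e and e R a with a ≠ e.
So R is not a partial order.

No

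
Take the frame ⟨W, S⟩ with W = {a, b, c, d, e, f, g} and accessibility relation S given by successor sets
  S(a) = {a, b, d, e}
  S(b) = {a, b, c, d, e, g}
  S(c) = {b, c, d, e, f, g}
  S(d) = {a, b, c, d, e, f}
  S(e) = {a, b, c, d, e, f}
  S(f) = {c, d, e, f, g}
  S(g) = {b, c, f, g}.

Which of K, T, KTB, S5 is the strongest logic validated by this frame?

KTB

Reflexive (axiom T): yes — every world is S-related to itself.
Symmetric (axiom B): yes — every pair in S has its reverse in S.
Euclidean (axiom 5): no — b S a and b S c, but not a S c.
So F validates K, T, KTB; S5 would additionally require S to be Euclidean. The strongest is KTB.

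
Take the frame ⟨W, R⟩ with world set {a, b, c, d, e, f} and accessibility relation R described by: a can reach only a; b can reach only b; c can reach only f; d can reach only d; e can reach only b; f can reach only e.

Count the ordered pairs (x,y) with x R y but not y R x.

Enumerating: (c,f), (e,b), (f,e).

3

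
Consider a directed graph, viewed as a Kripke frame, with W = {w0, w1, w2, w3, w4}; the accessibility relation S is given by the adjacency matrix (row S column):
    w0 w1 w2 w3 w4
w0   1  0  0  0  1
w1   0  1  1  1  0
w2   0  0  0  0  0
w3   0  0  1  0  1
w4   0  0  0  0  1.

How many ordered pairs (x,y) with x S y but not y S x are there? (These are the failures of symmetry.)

5

Enumerating: (w0,w4), (w1,w2), (w1,w3), (w3,w2), (w3,w4).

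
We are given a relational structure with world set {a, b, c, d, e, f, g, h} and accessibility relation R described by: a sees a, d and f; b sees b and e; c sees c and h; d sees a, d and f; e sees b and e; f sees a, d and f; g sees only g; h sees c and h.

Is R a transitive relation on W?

Yes

Transitive: yes — every two-step R-path is closed by a direct edge.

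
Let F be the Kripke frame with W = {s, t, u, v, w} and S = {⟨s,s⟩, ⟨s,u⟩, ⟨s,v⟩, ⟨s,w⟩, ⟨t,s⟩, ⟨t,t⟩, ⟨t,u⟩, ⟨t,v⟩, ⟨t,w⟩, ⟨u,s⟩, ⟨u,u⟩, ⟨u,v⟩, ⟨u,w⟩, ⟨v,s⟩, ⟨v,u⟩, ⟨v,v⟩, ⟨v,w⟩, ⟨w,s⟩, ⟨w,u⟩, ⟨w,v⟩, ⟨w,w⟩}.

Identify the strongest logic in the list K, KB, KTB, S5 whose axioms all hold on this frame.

Symmetric (axiom B): no — t S s but not s S t.
Reflexive (axiom T): yes — every world is S-related to itself.
Euclidean (axiom 5): no — t S s and t S t, but not s S t.
So F validates K; KB would additionally require S to be symmetric. The strongest is K.

K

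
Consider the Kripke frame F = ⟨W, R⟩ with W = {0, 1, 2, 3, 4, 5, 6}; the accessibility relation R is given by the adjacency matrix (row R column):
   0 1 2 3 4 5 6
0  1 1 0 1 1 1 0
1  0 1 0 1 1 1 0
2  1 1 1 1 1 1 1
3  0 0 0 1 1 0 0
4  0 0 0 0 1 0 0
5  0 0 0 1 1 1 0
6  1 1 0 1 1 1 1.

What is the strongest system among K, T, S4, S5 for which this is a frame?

Reflexive (axiom T): yes — every world is R-related to itself.
Transitive (axiom 4): yes — every two-step R-path is closed by a direct edge.
Euclidean (axiom 5): no — 0 R 3 and 0 R 1, but not 3 R 1.
So F validates K, T, S4; S5 would additionally require R to be Euclidean. The strongest is S4.

S4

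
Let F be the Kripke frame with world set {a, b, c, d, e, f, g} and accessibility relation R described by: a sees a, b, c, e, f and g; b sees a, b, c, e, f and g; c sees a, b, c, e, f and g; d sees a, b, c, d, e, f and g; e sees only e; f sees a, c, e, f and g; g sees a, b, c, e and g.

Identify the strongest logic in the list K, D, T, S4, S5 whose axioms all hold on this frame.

T

Serial (axiom D): yes — every world has a successor (e.g. a R a).
Reflexive (axiom T): yes — every world is R-related to itself.
Transitive (axiom 4): no — f R a and a R b, but not f R b.
Euclidean (axiom 5): no — a R e and a R b, but not e R b.
So F validates K, D, T; S4 would additionally require R to be transitive. The strongest is T.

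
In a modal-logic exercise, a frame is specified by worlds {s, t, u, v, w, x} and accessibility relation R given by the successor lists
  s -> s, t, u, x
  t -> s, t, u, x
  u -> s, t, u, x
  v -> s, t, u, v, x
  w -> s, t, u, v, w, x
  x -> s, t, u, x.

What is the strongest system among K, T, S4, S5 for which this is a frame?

S4

Reflexive (axiom T): yes — every world is R-related to itself.
Transitive (axiom 4): yes — every two-step R-path is closed by a direct edge.
Euclidean (axiom 5): no — w R s and w R v, but not s R v.
So F validates K, T, S4; S5 would additionally require R to be Euclidean. The strongest is S4.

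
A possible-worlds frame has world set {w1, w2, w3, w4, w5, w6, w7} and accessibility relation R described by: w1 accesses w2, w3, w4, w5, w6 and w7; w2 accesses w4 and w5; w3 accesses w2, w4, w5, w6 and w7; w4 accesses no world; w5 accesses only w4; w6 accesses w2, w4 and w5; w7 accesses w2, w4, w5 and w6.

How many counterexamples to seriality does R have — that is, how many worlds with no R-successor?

Enumerating: w4.

1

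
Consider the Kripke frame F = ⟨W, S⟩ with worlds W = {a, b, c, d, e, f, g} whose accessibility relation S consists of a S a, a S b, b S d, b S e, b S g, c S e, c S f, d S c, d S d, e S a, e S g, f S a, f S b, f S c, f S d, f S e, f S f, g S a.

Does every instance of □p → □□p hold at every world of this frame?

By correspondence theory, 4 is valid on a frame iff S is transitive.
Transitive: no — a S b and b S d, but not a S d.

No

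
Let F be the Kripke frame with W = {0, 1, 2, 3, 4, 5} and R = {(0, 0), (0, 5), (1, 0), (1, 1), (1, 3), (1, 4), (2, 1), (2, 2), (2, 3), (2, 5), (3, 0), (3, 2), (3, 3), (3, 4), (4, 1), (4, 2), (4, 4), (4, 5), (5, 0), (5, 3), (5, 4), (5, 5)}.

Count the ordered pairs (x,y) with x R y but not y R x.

8

Enumerating: (1,0), (1,3), (2,1), (2,5), (3,0), (3,4), (4,2), (5,3).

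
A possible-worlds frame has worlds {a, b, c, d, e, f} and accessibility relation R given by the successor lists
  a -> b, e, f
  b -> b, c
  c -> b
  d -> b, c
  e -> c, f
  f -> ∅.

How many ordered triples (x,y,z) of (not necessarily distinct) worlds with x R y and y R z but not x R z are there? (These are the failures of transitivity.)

Enumerating: (a,b,c), (a,e,c), (c,b,c), (e,c,b).

4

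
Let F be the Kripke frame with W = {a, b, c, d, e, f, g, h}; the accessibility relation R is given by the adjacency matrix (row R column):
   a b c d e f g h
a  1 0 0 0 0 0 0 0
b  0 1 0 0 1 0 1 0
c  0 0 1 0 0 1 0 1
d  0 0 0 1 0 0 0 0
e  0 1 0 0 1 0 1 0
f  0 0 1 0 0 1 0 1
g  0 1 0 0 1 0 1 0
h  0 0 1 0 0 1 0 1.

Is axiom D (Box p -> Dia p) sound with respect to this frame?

By correspondence theory, D is valid on a frame iff R is serial.
Serial: yes — every world has a successor (e.g. a R a).

Yes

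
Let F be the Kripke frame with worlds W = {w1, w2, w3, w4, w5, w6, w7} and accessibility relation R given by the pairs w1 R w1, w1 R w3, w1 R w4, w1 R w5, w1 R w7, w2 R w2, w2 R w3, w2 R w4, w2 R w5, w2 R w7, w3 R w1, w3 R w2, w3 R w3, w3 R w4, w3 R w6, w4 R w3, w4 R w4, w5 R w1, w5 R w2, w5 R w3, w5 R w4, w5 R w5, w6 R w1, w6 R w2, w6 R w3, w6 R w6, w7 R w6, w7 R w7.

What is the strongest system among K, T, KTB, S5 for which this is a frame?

Reflexive (axiom T): yes — every world is R-related to itself.
Symmetric (axiom B): no — w1 R w4 but not w4 R w1.
Euclidean (axiom 5): no — w1 R w3 and w1 R w5, but not w3 R w5.
So F validates K, T; KTB would additionally require R to be symmetric. The strongest is T.

T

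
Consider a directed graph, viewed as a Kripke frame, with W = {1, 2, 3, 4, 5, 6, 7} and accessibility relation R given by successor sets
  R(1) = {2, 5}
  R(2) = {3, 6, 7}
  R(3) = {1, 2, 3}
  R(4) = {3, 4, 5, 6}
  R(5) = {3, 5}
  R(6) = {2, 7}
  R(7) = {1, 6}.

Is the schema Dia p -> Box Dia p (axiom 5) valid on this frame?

No

By correspondence theory, 5 is valid on a frame iff R is Euclidean.
Euclidean: no — 1 R 2 and 1 R 5, but not 2 R 5.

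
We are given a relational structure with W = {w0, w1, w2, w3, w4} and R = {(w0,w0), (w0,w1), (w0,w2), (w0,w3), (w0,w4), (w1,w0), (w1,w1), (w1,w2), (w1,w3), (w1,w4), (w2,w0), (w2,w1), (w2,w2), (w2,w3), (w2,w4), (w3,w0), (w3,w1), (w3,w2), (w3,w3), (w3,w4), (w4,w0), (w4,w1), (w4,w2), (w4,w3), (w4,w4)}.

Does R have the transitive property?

Transitive: yes — every two-step R-path is closed by a direct edge.

Yes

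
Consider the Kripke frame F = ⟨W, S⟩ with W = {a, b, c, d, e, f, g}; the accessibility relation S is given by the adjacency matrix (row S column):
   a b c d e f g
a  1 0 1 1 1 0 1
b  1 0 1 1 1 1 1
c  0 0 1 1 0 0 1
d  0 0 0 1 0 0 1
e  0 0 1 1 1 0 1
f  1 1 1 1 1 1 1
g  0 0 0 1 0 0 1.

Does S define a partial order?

Reflexive: no — b is not related to itself.
Transitive: no — b S f and f S b, but not b S b.
Antisymmetric: no — b S f and f S b with b ≠ f.
So S is not a partial order.

No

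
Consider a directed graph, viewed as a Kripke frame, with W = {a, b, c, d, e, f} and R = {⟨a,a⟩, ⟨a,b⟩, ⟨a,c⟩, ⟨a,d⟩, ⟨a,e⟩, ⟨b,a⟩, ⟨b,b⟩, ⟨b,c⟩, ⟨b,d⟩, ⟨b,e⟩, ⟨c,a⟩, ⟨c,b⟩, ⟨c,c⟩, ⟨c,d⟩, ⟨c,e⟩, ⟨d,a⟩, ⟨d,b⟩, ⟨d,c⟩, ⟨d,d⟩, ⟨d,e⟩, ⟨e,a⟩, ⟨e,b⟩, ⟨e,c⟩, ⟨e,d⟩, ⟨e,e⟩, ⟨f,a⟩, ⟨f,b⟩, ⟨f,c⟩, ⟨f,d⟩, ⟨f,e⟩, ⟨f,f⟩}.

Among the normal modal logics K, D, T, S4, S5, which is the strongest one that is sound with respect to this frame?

Serial (axiom D): yes — every world has a successor (e.g. a R a).
Reflexive (axiom T): yes — every world is R-related to itself.
Transitive (axiom 4): yes — every two-step R-path is closed by a direct edge.
Euclidean (axiom 5): no — f R a and f R f, but not a R f.
So F validates K, D, T, S4; S5 would additionally require R to be Euclidean. The strongest is S4.

S4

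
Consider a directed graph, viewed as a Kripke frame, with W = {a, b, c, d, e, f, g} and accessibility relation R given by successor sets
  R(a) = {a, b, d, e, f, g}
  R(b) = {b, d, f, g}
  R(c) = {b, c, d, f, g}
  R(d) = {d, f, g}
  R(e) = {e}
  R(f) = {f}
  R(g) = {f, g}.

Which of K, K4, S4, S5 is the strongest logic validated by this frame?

Transitive (axiom 4): yes — every two-step R-path is closed by a direct edge.
Reflexive (axiom T): yes — every world is R-related to itself.
Euclidean (axiom 5): no — a R b and a R e, but not b R e.
So F validates K, K4, S4; S5 would additionally require R to be Euclidean. The strongest is S4.

S4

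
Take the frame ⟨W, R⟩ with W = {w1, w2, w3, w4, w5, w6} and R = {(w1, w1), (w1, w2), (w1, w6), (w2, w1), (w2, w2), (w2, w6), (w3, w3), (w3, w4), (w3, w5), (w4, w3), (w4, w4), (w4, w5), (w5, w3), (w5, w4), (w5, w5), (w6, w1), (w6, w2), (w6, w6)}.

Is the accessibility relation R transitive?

Yes

Transitive: yes — every two-step R-path is closed by a direct edge.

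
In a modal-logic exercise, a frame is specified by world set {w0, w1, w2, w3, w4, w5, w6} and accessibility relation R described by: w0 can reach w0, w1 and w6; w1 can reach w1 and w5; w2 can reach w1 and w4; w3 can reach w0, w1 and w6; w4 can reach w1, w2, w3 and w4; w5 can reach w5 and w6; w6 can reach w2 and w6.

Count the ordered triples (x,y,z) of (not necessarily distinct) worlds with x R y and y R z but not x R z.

Enumerating: (w0,w1,w5), (w0,w6,w2), (w1,w5,w6), (w2,w1,w5), (w2,w4,w2), (w2,w4,w3), (w3,w1,w5), (w3,w6,w2), (w4,w1,w5), (w4,w3,w0), (w4,w3,w6), (w5,w6,w2), (w6,w2,w1), (w6,w2,w4).

14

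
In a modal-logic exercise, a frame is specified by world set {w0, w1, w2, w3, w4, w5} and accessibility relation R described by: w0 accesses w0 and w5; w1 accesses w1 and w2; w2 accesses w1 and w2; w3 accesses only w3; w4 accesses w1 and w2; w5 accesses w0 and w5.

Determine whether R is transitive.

Yes

Transitive: yes — every two-step R-path is closed by a direct edge.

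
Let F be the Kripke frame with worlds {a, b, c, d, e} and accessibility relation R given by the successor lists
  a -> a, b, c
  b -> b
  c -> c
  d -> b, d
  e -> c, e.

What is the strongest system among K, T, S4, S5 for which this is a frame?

Reflexive (axiom T): yes — every world is R-related to itself.
Transitive (axiom 4): yes — every two-step R-path is closed by a direct edge.
Euclidean (axiom 5): no — a R b and a R c, but not b R c.
So F validates K, T, S4; S5 would additionally require R to be Euclidean. The strongest is S4.

S4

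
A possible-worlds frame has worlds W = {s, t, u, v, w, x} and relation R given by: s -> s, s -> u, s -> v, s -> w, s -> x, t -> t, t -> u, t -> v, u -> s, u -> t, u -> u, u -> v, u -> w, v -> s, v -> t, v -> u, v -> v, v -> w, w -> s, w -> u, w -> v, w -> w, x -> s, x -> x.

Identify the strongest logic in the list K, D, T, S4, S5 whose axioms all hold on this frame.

T

Serial (axiom D): yes — every world has a successor (e.g. s R s).
Reflexive (axiom T): yes — every world is R-related to itself.
Transitive (axiom 4): no — s R u and u R t, but not s R t.
Euclidean (axiom 5): no — s R u and s R x, but not u R x.
So F validates K, D, T; S4 would additionally require R to be transitive. The strongest is T.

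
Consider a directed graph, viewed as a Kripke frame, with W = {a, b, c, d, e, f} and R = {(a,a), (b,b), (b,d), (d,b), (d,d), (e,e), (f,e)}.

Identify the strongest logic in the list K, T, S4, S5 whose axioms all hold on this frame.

K

Reflexive (axiom T): no — c is not related to itself.
Transitive (axiom 4): yes — every two-step R-path is closed by a direct edge.
Euclidean (axiom 5): yes — any two successors of a common world are R-related.
So F validates K; T would additionally require R to be reflexive. The strongest is K.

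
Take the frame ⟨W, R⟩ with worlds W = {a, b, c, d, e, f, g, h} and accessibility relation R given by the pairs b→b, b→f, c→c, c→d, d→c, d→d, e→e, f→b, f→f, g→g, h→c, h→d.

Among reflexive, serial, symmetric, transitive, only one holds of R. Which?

transitive

Reflexive: no — a is not related to itself.
Serial: no — a has no R-successor.
Symmetric: no — h R c but not c R h.
Transitive: yes — every two-step R-path is closed by a direct edge.
Only transitive holds.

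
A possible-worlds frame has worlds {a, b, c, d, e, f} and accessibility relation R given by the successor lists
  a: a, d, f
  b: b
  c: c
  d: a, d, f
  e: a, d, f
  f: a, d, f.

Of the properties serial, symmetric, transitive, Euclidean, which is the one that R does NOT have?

Serial: yes — every world has a successor (e.g. a R a).
Symmetric: no — e R a but not a R e.
Transitive: yes — every two-step R-path is closed by a direct edge.
Euclidean: yes — any two successors of a common world are R-related.
Only symmetric fails.

symmetric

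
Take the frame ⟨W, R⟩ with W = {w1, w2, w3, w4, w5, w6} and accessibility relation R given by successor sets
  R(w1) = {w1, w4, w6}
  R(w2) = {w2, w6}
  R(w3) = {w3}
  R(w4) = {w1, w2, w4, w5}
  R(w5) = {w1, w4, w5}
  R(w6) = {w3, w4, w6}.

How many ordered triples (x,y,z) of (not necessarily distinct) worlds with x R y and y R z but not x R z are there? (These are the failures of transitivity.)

Enumerating: (w1,w4,w2), (w1,w4,w5), (w1,w6,w3), (w2,w6,w3), (w2,w6,w4), (w4,w1,w6), (w4,w2,w6), (w5,w1,w6), (w5,w4,w2), (w6,w4,w1), (w6,w4,w2), (w6,w4,w5).

12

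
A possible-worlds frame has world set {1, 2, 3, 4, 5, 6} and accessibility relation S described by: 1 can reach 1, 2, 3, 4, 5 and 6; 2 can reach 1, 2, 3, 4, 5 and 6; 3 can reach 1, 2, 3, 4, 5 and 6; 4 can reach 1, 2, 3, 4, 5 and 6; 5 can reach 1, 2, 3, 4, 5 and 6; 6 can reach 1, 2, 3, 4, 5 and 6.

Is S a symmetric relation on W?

Symmetric: yes — every pair in S has its reverse in S.

Yes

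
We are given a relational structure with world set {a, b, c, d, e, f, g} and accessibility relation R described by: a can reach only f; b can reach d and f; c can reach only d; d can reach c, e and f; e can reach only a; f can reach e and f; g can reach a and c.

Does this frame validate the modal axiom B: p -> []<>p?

By correspondence theory, B is valid on a frame iff R is symmetric.
Symmetric: no — a R f but not f R a.

No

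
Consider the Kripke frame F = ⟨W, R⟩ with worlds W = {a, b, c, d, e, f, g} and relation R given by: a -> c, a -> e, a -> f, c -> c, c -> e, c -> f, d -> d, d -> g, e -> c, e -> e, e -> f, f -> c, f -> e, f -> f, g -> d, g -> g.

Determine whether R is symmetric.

No

Symmetric: no — a R c but not c R a.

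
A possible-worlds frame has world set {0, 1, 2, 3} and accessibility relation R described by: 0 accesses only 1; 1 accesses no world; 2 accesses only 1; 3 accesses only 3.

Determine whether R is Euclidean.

No

Euclidean: no — 0 R 1 and 0 R 1, but not 1 R 1.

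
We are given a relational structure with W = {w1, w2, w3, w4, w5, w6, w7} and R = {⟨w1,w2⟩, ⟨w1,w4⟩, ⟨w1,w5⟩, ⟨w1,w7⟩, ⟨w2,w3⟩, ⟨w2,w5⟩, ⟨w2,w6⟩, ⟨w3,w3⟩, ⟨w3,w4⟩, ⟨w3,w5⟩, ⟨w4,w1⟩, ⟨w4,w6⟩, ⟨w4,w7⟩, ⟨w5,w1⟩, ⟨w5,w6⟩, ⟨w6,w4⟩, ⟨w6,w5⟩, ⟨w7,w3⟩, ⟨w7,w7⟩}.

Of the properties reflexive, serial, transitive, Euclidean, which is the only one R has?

Reflexive: no — w1 is not related to itself.
Serial: yes — every world has a successor (e.g. w1 R w2).
Transitive: no — w1 R w2 and w2 R w3, but not w1 R w3.
Euclidean: no — w1 R w2 and w1 R w4, but not w2 R w4.
Only serial holds.

serial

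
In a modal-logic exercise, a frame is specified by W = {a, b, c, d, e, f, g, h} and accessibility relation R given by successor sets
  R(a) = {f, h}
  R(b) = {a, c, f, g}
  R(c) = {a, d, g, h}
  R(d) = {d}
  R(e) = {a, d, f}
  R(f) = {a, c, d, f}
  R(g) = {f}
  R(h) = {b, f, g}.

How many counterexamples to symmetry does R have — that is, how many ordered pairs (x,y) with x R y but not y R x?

Enumerating: (a,h), (b,a), (b,c), (b,f), (b,g), (c,a), (c,d), (c,g), (c,h), (e,a), (e,d), (e,f), (f,c), (f,d), (g,f), (h,b), (h,f), (h,g).

18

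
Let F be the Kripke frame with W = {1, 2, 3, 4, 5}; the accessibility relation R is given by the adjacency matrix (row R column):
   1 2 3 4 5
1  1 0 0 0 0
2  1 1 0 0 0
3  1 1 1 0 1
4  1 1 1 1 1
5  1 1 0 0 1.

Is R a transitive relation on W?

Transitive: yes — every two-step R-path is closed by a direct edge.

Yes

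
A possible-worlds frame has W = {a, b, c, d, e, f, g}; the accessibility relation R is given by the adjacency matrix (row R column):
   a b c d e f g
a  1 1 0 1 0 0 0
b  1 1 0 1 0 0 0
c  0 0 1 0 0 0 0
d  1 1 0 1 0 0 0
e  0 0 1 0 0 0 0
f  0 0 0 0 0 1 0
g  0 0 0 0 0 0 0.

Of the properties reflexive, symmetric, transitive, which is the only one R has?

Reflexive: no — e is not related to itself.
Symmetric: no — e R c but not c R e.
Transitive: yes — every two-step R-path is closed by a direct edge.
Only transitive holds.

transitive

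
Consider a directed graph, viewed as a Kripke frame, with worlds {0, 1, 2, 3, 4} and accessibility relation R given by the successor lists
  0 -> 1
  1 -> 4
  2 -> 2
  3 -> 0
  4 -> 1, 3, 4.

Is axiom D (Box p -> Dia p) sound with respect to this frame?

Axiom D corresponds to the accessibility relation being serial.
Serial: yes — every world has a successor (e.g. 0 R 1).

Yes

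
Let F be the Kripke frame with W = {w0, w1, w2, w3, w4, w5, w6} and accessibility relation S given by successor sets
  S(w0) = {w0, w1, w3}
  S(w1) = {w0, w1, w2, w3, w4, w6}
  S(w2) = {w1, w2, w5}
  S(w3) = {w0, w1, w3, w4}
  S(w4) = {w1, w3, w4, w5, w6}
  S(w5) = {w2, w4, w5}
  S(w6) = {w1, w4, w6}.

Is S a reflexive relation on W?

Yes

Reflexive: yes — every world is S-related to itself.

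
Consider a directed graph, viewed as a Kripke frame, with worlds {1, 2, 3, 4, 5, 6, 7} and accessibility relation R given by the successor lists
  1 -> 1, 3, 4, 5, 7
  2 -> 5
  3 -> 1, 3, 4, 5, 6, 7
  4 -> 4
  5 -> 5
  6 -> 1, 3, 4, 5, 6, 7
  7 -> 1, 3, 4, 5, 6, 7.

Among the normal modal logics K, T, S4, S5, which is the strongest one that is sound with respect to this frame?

Reflexive (axiom T): no — 2 is not related to itself.
Transitive (axiom 4): no — 1 R 3 and 3 R 6, but not 1 R 6.
Euclidean (axiom 5): no — 1 R 4 and 1 R 3, but not 4 R 3.
So F validates K; T would additionally require R to be reflexive. The strongest is K.

K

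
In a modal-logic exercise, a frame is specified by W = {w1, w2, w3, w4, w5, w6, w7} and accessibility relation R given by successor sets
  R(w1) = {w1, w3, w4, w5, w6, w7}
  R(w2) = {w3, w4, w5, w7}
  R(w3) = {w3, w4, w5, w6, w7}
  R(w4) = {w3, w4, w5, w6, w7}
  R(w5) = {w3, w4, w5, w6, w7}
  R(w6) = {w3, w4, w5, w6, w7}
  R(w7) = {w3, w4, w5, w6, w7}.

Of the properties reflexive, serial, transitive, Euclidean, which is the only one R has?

Reflexive: no — w2 is not related to itself.
Serial: yes — every world has a successor (e.g. w1 R w1).
Transitive: no — w2 R w3 and w3 R w6, but not w2 R w6.
Euclidean: no — w1 R w3 and w1 R w1, but not w3 R w1.
Only serial holds.

serial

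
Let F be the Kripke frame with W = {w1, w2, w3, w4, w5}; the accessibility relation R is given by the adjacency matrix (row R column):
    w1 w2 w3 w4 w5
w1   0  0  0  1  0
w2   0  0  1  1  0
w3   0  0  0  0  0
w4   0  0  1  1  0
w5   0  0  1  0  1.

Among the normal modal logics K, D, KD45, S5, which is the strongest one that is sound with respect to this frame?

Serial (axiom D): no — w3 has no R-successor.
Euclidean (axiom 5): no — w2 R w3 and w2 R w4, but not w3 R w4.
Transitive (axiom 4): no — w1 R w4 and w4 R w3, but not w1 R w3.
Reflexive (axiom T): no — w1 is not related to itself.
So F validates K; D would additionally require R to be serial. The strongest is K.

K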